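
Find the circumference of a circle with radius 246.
Circumference = 2 * pi * r
Circumference = 2 * pi * 246
Circumference = 1545.66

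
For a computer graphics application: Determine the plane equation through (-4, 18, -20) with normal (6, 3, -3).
d = n·P = (6)(-4) + (3)(18) + (-3)(-20) = 90
Plane: 6x + 3y - 3z = 90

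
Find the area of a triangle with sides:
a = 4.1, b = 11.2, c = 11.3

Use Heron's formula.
s = (a+b+c)/2 = (4.1+11.2+11.3)/2 = 13.3
A = √(s(s-a)(s-b)(s-c)) = √(13.3·9.2·2.1·2)
A = √513.912 = 22.67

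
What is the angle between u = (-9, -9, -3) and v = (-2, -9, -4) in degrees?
u·v = 111, |u|² = 171, |v|² = 101
cos θ = 111/√17271 ≈ 0.8446
θ ≈ 32.37°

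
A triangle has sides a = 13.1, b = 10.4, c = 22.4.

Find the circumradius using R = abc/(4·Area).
s = (a+b+c)/2 = 22.95
Area = √(s(s-a)(s-b)(s-c)) = √(22.95·9.85·12.55·0.55) = 39.5014
R = abc/(4·Area) = (13.1·10.4·22.4)/(4·39.5014) = 3051.776/158.0056 = 19.31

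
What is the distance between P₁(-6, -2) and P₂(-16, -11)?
Using the distance formula: d = sqrt((x₂-x₁)² + (y₂-y₁)²)
dx = (-16) - (-6) = -10
dy = (-11) - (-2) = -9
d = sqrt((-10)² + (-9)²) = sqrt(100 + 81) = sqrt(181) = 13.45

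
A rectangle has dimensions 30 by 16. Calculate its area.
Area = length * width
Area = 30 * 16
Area = 480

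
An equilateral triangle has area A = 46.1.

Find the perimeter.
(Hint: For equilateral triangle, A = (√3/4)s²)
A = (√3/4)s²  →  s² = 4A/√3 = 4·46.1/√3 = 106.463
s = 10.3181
Perimeter = 3s = 30.95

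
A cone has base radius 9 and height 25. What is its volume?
Volume = (1/3) * pi * r² * h
Volume = (1/3) * pi * 9² * 25
Volume = (1/3) * pi * 81 * 25
Volume = (1/3) * pi * 2025
Volume = 2120.58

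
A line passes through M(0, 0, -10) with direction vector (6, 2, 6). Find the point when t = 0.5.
P(0.5) = (0 + 6(0.5), 0 + 2(0.5), -10 + 6(0.5)) = (3, 1, -7)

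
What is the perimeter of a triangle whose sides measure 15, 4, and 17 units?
Perimeter = sum of all sides
Perimeter = 15 + 4 + 17
Perimeter = 36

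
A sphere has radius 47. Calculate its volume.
Volume = (4/3) * pi * r³
Volume = (4/3) * pi * 47³
Volume = (4/3) * pi * 103823
Volume = 434892.77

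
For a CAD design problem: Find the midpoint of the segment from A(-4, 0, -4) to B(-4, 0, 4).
Midpoint = ((-4-4)/2, (0+0)/2, (-4+4)/2) = (-4, 0, 0)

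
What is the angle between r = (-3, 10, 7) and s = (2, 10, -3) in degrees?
r·s = 73, |r|² = 158, |s|² = 113
cos θ = 73/√17854 ≈ 0.5463
θ ≈ 56.88°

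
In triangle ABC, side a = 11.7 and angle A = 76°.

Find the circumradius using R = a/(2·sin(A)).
R = a/(2·sin(A)) = 11.7/(2·sin(76°))
R = 11.7/(2·0.970296) = 11.7/1.940591 = 6.029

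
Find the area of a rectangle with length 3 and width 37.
Area = length * width
Area = 3 * 37
Area = 111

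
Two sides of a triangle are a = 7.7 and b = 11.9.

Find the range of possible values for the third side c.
By the triangle inequality: |a - b| < c < a + b
|7.7 - 11.9| < c < 7.7 + 11.9
4.2 < c < 19.6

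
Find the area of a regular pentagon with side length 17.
For a regular 5-gon with side length s = 17:
Apothem a = s / (2*tan(pi/5)) = 17 / (2*tan(pi/5)) ≈ 11.6992
Perimeter P = 5 * 17 = 85
Area = (1/2) * P * a = (1/2) * 85 * 11.6992 = 497.22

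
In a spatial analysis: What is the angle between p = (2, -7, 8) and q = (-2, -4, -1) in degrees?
p·q = 16, |p|² = 117, |q|² = 21
cos θ = 16/√2457 ≈ 0.3228
θ ≈ 71.17°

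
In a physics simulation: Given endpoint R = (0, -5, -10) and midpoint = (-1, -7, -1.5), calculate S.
S = (2×(-1) - 0, 2×(-7) - (-5), 2×(-1.5) - (-10)) = (-2, -9, 7)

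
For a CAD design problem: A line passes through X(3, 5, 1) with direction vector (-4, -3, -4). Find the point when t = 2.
P(2) = (3 + (-4)(2), 5 + (-3)(2), 1 + (-4)(2)) = (-5, -1, -7)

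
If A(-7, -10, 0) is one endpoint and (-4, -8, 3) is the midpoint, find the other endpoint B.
B = (2×(-4) - (-7), 2×(-8) - (-10), 2×3 - 0) = (-1, -6, 6)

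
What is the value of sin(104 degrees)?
sin(104 degrees) = 0.9703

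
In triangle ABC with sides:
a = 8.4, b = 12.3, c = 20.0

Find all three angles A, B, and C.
By the law of cosines:
cos(A) = (b² + c² - a²)/(2bc) = 0.977093  →  A = 12.29°
cos(B) = (a² + c² - b²)/(2ac) = 0.950208  →  B = 18.16°
cos(C) = (a² + b² - c²)/(2ab) = -0.862127  →  C = 149.6°
Check: A + B + C = 180.0° ✓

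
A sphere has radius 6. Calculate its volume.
Volume = (4/3) * pi * r³
Volume = (4/3) * pi * 6³
Volume = (4/3) * pi * 216
Volume = 904.78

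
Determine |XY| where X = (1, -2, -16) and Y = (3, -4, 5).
d = √[(2)² + (-2)² + (21)²] = √449 = 21.19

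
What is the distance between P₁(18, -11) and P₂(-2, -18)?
Using the distance formula: d = sqrt((x₂-x₁)² + (y₂-y₁)²)
dx = (-2) - 18 = -20
dy = (-18) - (-11) = -7
d = sqrt((-20)² + (-7)²) = sqrt(400 + 49) = sqrt(449) = 21.19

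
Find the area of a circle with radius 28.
Area = pi * r²
Area = pi * 28²
Area = pi * 784
Area = 2463.01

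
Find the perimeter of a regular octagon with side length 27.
Perimeter = number of sides * side length
Perimeter = 8 * 27
Perimeter = 216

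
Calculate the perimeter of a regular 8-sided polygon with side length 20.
Perimeter = number of sides * side length
Perimeter = 8 * 20
Perimeter = 160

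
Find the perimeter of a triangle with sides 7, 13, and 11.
Perimeter = sum of all sides
Perimeter = 7 + 13 + 11
Perimeter = 31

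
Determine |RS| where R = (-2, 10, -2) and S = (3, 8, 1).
d = √[(5)² + (-2)² + (3)²] = √38 = 6.164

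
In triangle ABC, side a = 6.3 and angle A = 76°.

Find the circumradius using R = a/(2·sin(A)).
R = a/(2·sin(A)) = 6.3/(2·sin(76°))
R = 6.3/(2·0.970296) = 6.3/1.940591 = 3.246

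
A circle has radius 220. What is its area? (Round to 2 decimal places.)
Area = pi * r²
Area = pi * 220²
Area = pi * 48400
Area = 152053.08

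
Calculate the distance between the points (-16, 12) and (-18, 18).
Using the distance formula: d = sqrt((x₂-x₁)² + (y₂-y₁)²)
dx = (-18) - (-16) = -2
dy = 18 - 12 = 6
d = sqrt((-2)² + 6²) = sqrt(4 + 36) = sqrt(40) = 6.32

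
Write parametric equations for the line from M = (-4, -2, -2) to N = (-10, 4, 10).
Direction vector d = N - M = (-6, 6, 12)
x = -4 - 6t, y = -2 + 6t, z = -2 + 12t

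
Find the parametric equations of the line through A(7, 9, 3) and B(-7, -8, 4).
Direction vector d = B - A = (-14, -17, 1)
x = 7 - 14t, y = 9 - 17t, z = 3 + t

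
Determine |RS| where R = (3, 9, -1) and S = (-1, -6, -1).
d = √[(-4)² + (-15)² + (0)²] = √241 = 15.52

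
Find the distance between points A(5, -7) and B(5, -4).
Using the distance formula: d = sqrt((x₂-x₁)² + (y₂-y₁)²)
dx = 5 - 5 = 0
dy = (-4) - (-7) = 3
d = sqrt(0² + 3²) = sqrt(0 + 9) = sqrt(9) = 3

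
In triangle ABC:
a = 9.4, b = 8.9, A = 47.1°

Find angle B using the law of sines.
sin(B)/b = sin(A)/a
sin(B) = b·sin(A)/a = 8.9·sin(47.1°)/9.4 = 0.693578
B = arcsin(0.693578) = 43.91°  (b ≤ a, so B ≤ A and the acute solution is unique)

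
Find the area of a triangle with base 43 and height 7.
Area = (1/2) * base * height
Area = (1/2) * 43 * 7
Area = 150.50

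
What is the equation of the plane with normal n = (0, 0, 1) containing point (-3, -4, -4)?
d = n·P = (0)(-3) + (0)(-4) + (1)(-4) = -4
Plane: z = -4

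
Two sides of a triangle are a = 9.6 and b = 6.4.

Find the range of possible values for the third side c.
By the triangle inequality: |a - b| < c < a + b
|9.6 - 6.4| < c < 9.6 + 6.4
3.2 < c < 16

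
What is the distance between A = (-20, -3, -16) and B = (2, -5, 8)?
d = √[(22)² + (-2)² + (24)²] = √1064 = 32.62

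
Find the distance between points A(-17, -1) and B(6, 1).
Using the distance formula: d = sqrt((x₂-x₁)² + (y₂-y₁)²)
dx = 6 - (-17) = 23
dy = 1 - (-1) = 2
d = sqrt(23² + 2²) = sqrt(529 + 4) = sqrt(533) = 23.09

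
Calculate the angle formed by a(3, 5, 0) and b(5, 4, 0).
a·b = 35, |a|² = 34, |b|² = 41
cos θ = 35/√1394 ≈ 0.9374
θ ≈ 20.38°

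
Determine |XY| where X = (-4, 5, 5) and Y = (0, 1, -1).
d = √[(4)² + (-4)² + (-6)²] = √68 = 8.246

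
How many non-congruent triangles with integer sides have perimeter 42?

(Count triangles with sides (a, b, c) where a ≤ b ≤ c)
With a ≤ b ≤ c and a + b + c = 42, the triangle inequality a + b > c gives c < 42/2, so c ≤ 20.
Iterate a from 1 to ⌊p/3⌋ = 14; for each a, b ranges from a to ⌊(p−a)/2⌋ with c = p − a − b, keeping only c ≥ b.
Triples: (2, 20, 20), (3, 19, 20), (4, 18, 20), …
Count = 37 triangles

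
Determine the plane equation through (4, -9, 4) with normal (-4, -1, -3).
d = n·P = (-4)(4) + (-1)(-9) + (-3)(4) = -19
Plane: -4x - y - 3z = -19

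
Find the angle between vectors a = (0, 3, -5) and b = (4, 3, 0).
a·b = 9, |a|² = 34, |b|² = 25
cos θ = 9/√850 ≈ 0.3087
θ ≈ 72.02°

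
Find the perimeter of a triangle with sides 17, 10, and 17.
Perimeter = sum of all sides
Perimeter = 17 + 10 + 17
Perimeter = 44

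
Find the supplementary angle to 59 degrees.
Supplementary angles sum to 180 degrees.
Other angle = 180 - 59
Other angle = 121 degrees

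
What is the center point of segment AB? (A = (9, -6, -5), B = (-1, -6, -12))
Midpoint = ((9-1)/2, (-6-6)/2, (-5-12)/2) = (4, -6, -8.5)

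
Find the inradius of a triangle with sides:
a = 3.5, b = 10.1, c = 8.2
s = (a+b+c)/2 = (3.5+10.1+8.2)/2 = 10.9
Area = √(s(s-a)(s-b)(s-c)) = √(10.9·7.4·0.8·2.7) = 13.1995
r = Area/s = 13.1995/10.9 = 1.211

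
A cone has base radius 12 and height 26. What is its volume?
Volume = (1/3) * pi * r² * h
Volume = (1/3) * pi * 12² * 26
Volume = (1/3) * pi * 144 * 26
Volume = (1/3) * pi * 3744
Volume = 3920.71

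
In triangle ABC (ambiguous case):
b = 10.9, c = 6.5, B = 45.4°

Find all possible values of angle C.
sin(C)/c = sin(B)/b  →  sin(C) = c·sin(B)/b = 6.5·sin(45.4°)/10.9 = 0.424603
C₁ = arcsin(0.424603) = 25.13°,  C₂ = 180° - C₁ = 154.87°
Check C₂: A = 180° - 45.4° - 154.87° = -20.27° ≤ 0, rejected
C = 25.13° (one solution)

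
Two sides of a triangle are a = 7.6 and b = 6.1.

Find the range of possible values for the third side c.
By the triangle inequality: |a - b| < c < a + b
|7.6 - 6.1| < c < 7.6 + 6.1
1.5 < c < 13.7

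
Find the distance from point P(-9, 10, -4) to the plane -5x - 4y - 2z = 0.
d = |(-5)(-9) + (-4)(10) + (-2)(-4) - (0)| / √((-5)² + (-4)² + (-2)²) = 13/√45 = 1.938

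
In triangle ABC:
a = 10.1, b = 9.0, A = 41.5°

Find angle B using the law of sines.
sin(B)/b = sin(A)/a
sin(B) = b·sin(A)/a = 9.0·sin(41.5°)/10.1 = 0.590454
B = arcsin(0.590454) = 36.19°  (b ≤ a, so B ≤ A and the acute solution is unique)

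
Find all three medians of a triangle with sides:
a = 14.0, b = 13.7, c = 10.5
Using m_x = ½√(2y² + 2z² - x²):
m_a = ½√(2·13.7² + 2·10.5² - 14.0²) = ½√399.88 = 9.998
m_b = ½√(2·14.0² + 2·10.5² - 13.7²) = ½√424.81 = 10.31
m_c = ½√(2·14.0² + 2·13.7² - 10.5²) = ½√657.13 = 12.82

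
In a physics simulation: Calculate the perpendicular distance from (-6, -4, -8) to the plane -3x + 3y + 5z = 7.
d = |(-3)(-6) + 3(-4) + 5(-8) - (7)| / √((-3)² + 3² + 5²) = 41/√43 = 6.252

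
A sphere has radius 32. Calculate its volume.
Volume = (4/3) * pi * r³
Volume = (4/3) * pi * 32³
Volume = (4/3) * pi * 32768
Volume = 137258.28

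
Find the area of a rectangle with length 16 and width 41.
Area = length * width
Area = 16 * 41
Area = 656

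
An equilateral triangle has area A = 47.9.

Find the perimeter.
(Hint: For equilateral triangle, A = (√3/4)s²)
A = (√3/4)s²  →  s² = 4A/√3 = 4·47.9/√3 = 110.62
s = 10.5176
Perimeter = 3s = 31.55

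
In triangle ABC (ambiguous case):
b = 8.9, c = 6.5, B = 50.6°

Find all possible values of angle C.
sin(C)/c = sin(B)/b  →  sin(C) = c·sin(B)/b = 6.5·sin(50.6°)/8.9 = 0.564356
C₁ = arcsin(0.564356) = 34.36°,  C₂ = 180° - C₁ = 145.64°
Check C₂: A = 180° - 50.6° - 145.64° = -16.24° ≤ 0, rejected
C = 34.36° (one solution)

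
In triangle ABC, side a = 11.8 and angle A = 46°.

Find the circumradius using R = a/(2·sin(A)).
R = a/(2·sin(A)) = 11.8/(2·sin(46°))
R = 11.8/(2·0.719340) = 11.8/1.438680 = 8.202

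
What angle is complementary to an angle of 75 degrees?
Complementary angles sum to 90 degrees.
Other angle = 90 - 75
Other angle = 15 degrees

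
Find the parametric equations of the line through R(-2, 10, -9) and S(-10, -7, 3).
Direction vector d = S - R = (-8, -17, 12)
x = -2 - 8t, y = 10 - 17t, z = -9 + 12t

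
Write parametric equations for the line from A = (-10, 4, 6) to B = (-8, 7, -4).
Direction vector d = B - A = (2, 3, -10)
x = -10 + 2t, y = 4 + 3t, z = 6 - 10t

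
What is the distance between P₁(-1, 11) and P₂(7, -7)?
Using the distance formula: d = sqrt((x₂-x₁)² + (y₂-y₁)²)
dx = 7 - (-1) = 8
dy = (-7) - 11 = -18
d = sqrt(8² + (-18)²) = sqrt(64 + 324) = sqrt(388) = 19.70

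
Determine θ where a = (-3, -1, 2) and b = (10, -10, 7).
a·b = -6, |a|² = 14, |b|² = 249
cos θ = -6/√3486 ≈ -0.1016
θ ≈ 95.83°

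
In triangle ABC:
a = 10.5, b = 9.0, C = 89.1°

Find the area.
Using A = ½ab·sin(C):
A = ½·10.5·9.0·sin(89.1°) = ½·94.5·0.999877 = 47.24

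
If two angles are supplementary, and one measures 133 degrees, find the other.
Supplementary angles sum to 180 degrees.
Other angle = 180 - 133
Other angle = 47 degrees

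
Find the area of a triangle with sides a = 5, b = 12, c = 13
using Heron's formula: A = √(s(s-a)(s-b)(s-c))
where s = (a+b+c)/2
s = (5+12+13)/2 = 15
A = √(15·10·3·2) = √900 = 30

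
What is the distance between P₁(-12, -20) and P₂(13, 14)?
Using the distance formula: d = sqrt((x₂-x₁)² + (y₂-y₁)²)
dx = 13 - (-12) = 25
dy = 14 - (-20) = 34
d = sqrt(25² + 34²) = sqrt(625 + 1156) = sqrt(1781) = 42.20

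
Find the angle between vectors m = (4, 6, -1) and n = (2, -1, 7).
m·n = -5, |m|² = 53, |n|² = 54
cos θ = -5/√2862 ≈ -0.09346
θ ≈ 95.36°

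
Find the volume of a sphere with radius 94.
Volume = (4/3) * pi * r³
Volume = (4/3) * pi * 94³
Volume = (4/3) * pi * 830584
Volume = 3479142.12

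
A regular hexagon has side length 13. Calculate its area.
For a regular 6-gon with side length s = 13:
Apothem a = s / (2*tan(pi/6)) = 13 / (2*tan(pi/6)) ≈ 11.2583
Perimeter P = 6 * 13 = 78
Area = (1/2) * P * a = (1/2) * 78 * 11.2583 = 439.07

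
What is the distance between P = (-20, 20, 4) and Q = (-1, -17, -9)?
d = √[(19)² + (-37)² + (-13)²] = √1899 = 43.58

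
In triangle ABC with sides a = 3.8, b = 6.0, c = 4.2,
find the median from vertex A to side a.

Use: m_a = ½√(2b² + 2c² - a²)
m_a = ½√(2·6.0² + 2·4.2² - 3.8²)
m_a = ½√(72 + 35.28 - 14.44) = ½√92.84 = 4.818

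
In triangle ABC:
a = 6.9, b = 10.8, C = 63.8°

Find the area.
Using A = ½ab·sin(C):
A = ½·6.9·10.8·sin(63.8°) = ½·74.52·0.897258 = 33.43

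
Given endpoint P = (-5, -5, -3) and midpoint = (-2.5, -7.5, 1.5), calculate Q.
Q = (2×(-2.5) - (-5), 2×(-7.5) - (-5), 2×1.5 - (-3)) = (0, -10, 6)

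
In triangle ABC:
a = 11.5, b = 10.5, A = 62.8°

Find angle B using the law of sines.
sin(B)/b = sin(A)/a
sin(B) = b·sin(A)/a = 10.5·sin(62.8°)/11.5 = 0.812076
B = arcsin(0.812076) = 54.3°  (b ≤ a, so B ≤ A and the acute solution is unique)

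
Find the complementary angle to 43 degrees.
Complementary angles sum to 90 degrees.
Other angle = 90 - 43
Other angle = 47 degrees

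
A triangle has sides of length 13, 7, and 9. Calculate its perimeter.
Perimeter = sum of all sides
Perimeter = 13 + 7 + 9
Perimeter = 29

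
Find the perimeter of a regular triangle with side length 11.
Perimeter = number of sides * side length
Perimeter = 3 * 11
Perimeter = 33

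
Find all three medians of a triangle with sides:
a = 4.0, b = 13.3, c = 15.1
Using m_x = ½√(2y² + 2z² - x²):
m_a = ½√(2·13.3² + 2·15.1² - 4.0²) = ½√793.8 = 14.09
m_b = ½√(2·4.0² + 2·15.1² - 13.3²) = ½√311.13 = 8.819
m_c = ½√(2·4.0² + 2·13.3² - 15.1²) = ½√157.77 = 6.28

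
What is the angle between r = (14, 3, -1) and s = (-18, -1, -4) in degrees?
r·s = -251, |r|² = 206, |s|² = 341
cos θ = -251/√70246 ≈ -0.947
θ ≈ 161.3°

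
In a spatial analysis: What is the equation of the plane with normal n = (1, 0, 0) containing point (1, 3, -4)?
d = n·P = (1)(1) + (0)(3) + (0)(-4) = 1
Plane: x = 1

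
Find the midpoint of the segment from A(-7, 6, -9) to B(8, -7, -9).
Midpoint = ((-7+8)/2, (6-7)/2, (-9-9)/2) = (0.5, -0.5, -9)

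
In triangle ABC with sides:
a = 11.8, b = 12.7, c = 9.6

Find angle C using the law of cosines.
cos(C) = (a² + b² - c²)/(2ab)
cos(C) = (11.8² + 12.7² - 9.6²)/(2·11.8·12.7) = 208.37/299.72 = 0.695216
C = arccos(0.695216) = 45.96°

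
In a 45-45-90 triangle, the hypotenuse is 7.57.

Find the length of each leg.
In a 45-45-90 triangle, hypotenuse = leg·√2  →  leg = hypotenuse/√2
leg = 7.57/√2 = 5.353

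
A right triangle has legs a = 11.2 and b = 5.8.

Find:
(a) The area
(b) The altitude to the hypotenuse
(a) Area = ½ab = ½·11.2·5.8 = 32.48
(b) Hypotenuse c = √(11.2² + 5.8²) = √159.08 = 12.6127
    Area = ½·c·h_c  →  h_c = 2·Area/c = 2·32.48/12.6127 = 5.15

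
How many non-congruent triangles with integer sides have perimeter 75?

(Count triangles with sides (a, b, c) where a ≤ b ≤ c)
With a ≤ b ≤ c and a + b + c = 75, the triangle inequality a + b > c gives c < 75/2, so c ≤ 37.
Iterate a from 1 to ⌊p/3⌋ = 25; for each a, b ranges from a to ⌊(p−a)/2⌋ with c = p − a − b, keeping only c ≥ b.
Triples: (1, 37, 37), (2, 36, 37), (3, 35, 37), …
Count = 127 triangles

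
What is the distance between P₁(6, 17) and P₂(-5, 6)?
Using the distance formula: d = sqrt((x₂-x₁)² + (y₂-y₁)²)
dx = (-5) - 6 = -11
dy = 6 - 17 = -11
d = sqrt((-11)² + (-11)²) = sqrt(121 + 121) = sqrt(242) = 15.56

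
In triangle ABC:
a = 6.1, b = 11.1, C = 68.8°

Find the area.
Using A = ½ab·sin(C):
A = ½·6.1·11.1·sin(68.8°) = ½·67.71·0.932324 = 31.56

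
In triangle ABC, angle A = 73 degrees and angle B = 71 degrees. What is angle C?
Sum of angles in a triangle = 180 degrees
Third angle = 180 - 73 - 71
Third angle = 36 degrees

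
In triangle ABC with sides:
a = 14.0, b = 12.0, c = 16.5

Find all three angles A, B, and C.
By the law of cosines:
cos(A) = (b² + c² - a²)/(2bc) = 0.556187  →  A = 56.21°
cos(B) = (a² + c² - b²)/(2ac) = 0.701840  →  B = 45.43°
cos(C) = (a² + b² - c²)/(2ab) = 0.201637  →  C = 78.37°
Check: A + B + C = 180.0° ✓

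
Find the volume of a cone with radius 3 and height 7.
Volume = (1/3) * pi * r² * h
Volume = (1/3) * pi * 3² * 7
Volume = (1/3) * pi * 9 * 7
Volume = (1/3) * pi * 63
Volume = 65.97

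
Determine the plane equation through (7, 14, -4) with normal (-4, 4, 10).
d = n·P = (-4)(7) + (4)(14) + (10)(-4) = -12
Plane: -4x + 4y + 10z = -12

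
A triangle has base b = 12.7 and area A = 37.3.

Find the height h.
A = ½bh  →  h = 2A/b
h = 2·37.3/12.7 = 5.874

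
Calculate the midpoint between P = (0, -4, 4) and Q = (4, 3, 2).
Midpoint = ((0+4)/2, (-4+3)/2, (4+2)/2) = (2, -0.5, 3)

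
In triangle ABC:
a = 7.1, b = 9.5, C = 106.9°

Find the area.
Using A = ½ab·sin(C):
A = ½·7.1·9.5·sin(106.9°) = ½·67.45·0.956814 = 32.27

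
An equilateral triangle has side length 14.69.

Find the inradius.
For an equilateral triangle, r = s/(2√3) where s is the side.
r = 14.69/(2√3) = 14.69/3.464102 = 4.241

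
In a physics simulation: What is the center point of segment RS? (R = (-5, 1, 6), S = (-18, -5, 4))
Midpoint = ((-5-18)/2, (1-5)/2, (6+4)/2) = (-11.5, -2, 5)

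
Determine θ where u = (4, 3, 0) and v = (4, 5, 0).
u·v = 31, |u|² = 25, |v|² = 41
cos θ = 31/√1025 ≈ 0.9683
θ ≈ 14.47°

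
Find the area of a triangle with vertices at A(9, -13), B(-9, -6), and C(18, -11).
Using the coordinate formula: Area = (1/2)|x₁(y₂-y₃) + x₂(y₃-y₁) + x₃(y₁-y₂)|
Area = (1/2)|9((-6)-(-11)) + (-9)((-11)-(-13)) + 18((-13)-(-6))|
Area = (1/2)|9*5 + (-9)*2 + 18*(-7)|
Area = (1/2)|45 + (-18) + (-126)|
Area = (1/2)*99 = 49.50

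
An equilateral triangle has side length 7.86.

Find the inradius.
For an equilateral triangle, r = s/(2√3) where s is the side.
r = 7.86/(2√3) = 7.86/3.464102 = 2.269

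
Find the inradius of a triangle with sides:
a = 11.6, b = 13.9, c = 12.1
s = (a+b+c)/2 = (11.6+13.9+12.1)/2 = 18.8
Area = √(s(s-a)(s-b)(s-c)) = √(18.8·7.2·4.9·6.7) = 66.6623
r = Area/s = 66.6623/18.8 = 3.546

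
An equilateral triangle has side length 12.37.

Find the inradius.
For an equilateral triangle, r = s/(2√3) where s is the side.
r = 12.37/(2√3) = 12.37/3.464102 = 3.571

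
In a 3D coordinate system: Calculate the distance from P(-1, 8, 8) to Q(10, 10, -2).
d = √[(11)² + (2)² + (-10)²] = √225 = 15.0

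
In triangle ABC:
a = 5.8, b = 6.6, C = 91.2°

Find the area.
Using A = ½ab·sin(C):
A = ½·5.8·6.6·sin(91.2°) = ½·38.28·0.999781 = 19.14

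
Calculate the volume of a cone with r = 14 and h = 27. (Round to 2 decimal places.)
Volume = (1/3) * pi * r² * h
Volume = (1/3) * pi * 14² * 27
Volume = (1/3) * pi * 196 * 27
Volume = (1/3) * pi * 5292
Volume = 5541.77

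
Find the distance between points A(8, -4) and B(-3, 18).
Using the distance formula: d = sqrt((x₂-x₁)² + (y₂-y₁)²)
dx = (-3) - 8 = -11
dy = 18 - (-4) = 22
d = sqrt((-11)² + 22²) = sqrt(121 + 484) = sqrt(605) = 24.60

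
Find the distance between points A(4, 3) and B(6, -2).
Using the distance formula: d = sqrt((x₂-x₁)² + (y₂-y₁)²)
dx = 6 - 4 = 2
dy = (-2) - 3 = -5
d = sqrt(2² + (-5)²) = sqrt(4 + 25) = sqrt(29) = 5.39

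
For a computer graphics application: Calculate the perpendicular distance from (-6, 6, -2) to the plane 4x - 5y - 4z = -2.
d = |4(-6) + (-5)(6) + (-4)(-2) - (-2)| / √(4² + (-5)² + (-4)²) = 44/√57 = 5.828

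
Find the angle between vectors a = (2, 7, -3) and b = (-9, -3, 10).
a·b = -69, |a|² = 62, |b|² = 190
cos θ = -69/√11780 ≈ -0.6357
θ ≈ 129.5°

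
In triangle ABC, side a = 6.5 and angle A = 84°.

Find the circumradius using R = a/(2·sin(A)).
R = a/(2·sin(A)) = 6.5/(2·sin(84°))
R = 6.5/(2·0.994522) = 6.5/1.989044 = 3.268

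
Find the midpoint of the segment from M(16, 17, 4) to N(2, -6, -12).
Midpoint = ((16+2)/2, (17-6)/2, (4-12)/2) = (9, 5.5, -4)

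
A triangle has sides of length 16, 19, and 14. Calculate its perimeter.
Perimeter = sum of all sides
Perimeter = 16 + 19 + 14
Perimeter = 49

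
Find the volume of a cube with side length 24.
Volume = s³
Volume = 24³
Volume = 13824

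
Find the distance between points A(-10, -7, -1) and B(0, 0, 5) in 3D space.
d = √[(10)² + (7)² + (6)²] = √185 = 13.6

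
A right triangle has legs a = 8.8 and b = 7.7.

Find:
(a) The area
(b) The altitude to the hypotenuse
(a) Area = ½ab = ½·8.8·7.7 = 33.88
(b) Hypotenuse c = √(8.8² + 7.7²) = √136.73 = 11.6932
    Area = ½·c·h_c  →  h_c = 2·Area/c = 2·33.88/11.6932 = 5.795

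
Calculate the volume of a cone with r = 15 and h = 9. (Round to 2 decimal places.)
Volume = (1/3) * pi * r² * h
Volume = (1/3) * pi * 15² * 9
Volume = (1/3) * pi * 225 * 9
Volume = (1/3) * pi * 2025
Volume = 2120.58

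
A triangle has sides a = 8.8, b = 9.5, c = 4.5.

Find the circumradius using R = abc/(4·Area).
s = (a+b+c)/2 = 11.4
Area = √(s(s-a)(s-b)(s-c)) = √(11.4·2.6·1.9·6.9) = 19.7124
R = abc/(4·Area) = (8.8·9.5·4.5)/(4·19.7124) = 376.2/78.8496 = 4.771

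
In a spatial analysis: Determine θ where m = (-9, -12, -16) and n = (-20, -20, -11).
m·n = 596, |m|² = 481, |n|² = 921
cos θ = 596/√443001 ≈ 0.8955
θ ≈ 26.43°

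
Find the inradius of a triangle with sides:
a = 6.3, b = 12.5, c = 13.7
s = (a+b+c)/2 = (6.3+12.5+13.7)/2 = 16.25
Area = √(s(s-a)(s-b)(s-c)) = √(16.25·9.95·3.75·2.55) = 39.3209
r = Area/s = 39.3209/16.25 = 2.42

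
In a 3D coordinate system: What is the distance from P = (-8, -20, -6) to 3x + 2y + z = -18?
d = |3(-8) + 2(-20) + 1(-6) - (-18)| / √(3² + 2² + 1²) = 52/√14 = 13.9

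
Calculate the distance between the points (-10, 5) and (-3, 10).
Using the distance formula: d = sqrt((x₂-x₁)² + (y₂-y₁)²)
dx = (-3) - (-10) = 7
dy = 10 - 5 = 5
d = sqrt(7² + 5²) = sqrt(49 + 25) = sqrt(74) = 8.60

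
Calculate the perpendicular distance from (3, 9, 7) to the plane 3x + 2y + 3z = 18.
d = |3(3) + 2(9) + 3(7) - (18)| / √(3² + 2² + 3²) = 30/√22 = 6.396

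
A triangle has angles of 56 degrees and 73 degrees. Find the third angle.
Sum of angles in a triangle = 180 degrees
Third angle = 180 - 56 - 73
Third angle = 51 degrees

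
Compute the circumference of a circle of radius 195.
Circumference = 2 * pi * r
Circumference = 2 * pi * 195
Circumference = 1225.22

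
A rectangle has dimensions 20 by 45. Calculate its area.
Area = length * width
Area = 20 * 45
Area = 900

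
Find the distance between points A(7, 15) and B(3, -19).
Using the distance formula: d = sqrt((x₂-x₁)² + (y₂-y₁)²)
dx = 3 - 7 = -4
dy = (-19) - 15 = -34
d = sqrt((-4)² + (-34)²) = sqrt(16 + 1156) = sqrt(1172) = 34.23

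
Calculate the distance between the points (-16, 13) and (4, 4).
Using the distance formula: d = sqrt((x₂-x₁)² + (y₂-y₁)²)
dx = 4 - (-16) = 20
dy = 4 - 13 = -9
d = sqrt(20² + (-9)²) = sqrt(400 + 81) = sqrt(481) = 21.93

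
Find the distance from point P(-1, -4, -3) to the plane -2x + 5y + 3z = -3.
d = |(-2)(-1) + 5(-4) + 3(-3) - (-3)| / √((-2)² + 5² + 3²) = 24/√38 = 3.893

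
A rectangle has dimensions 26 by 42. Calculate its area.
Area = length * width
Area = 26 * 42
Area = 1092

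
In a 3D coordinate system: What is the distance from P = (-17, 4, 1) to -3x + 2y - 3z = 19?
d = |(-3)(-17) + 2(4) + (-3)(1) - (19)| / √((-3)² + 2² + (-3)²) = 37/√22 = 7.888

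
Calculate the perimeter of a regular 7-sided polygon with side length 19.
Perimeter = number of sides * side length
Perimeter = 7 * 19
Perimeter = 133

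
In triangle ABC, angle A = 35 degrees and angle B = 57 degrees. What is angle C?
Sum of angles in a triangle = 180 degrees
Third angle = 180 - 35 - 57
Third angle = 88 degrees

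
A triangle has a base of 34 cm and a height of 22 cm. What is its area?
Area = (1/2) * base * height
Area = (1/2) * 34 * 22
Area = 374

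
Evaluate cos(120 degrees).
cos(120 degrees) = -0.5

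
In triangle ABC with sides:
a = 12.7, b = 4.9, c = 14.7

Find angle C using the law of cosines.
cos(C) = (a² + b² - c²)/(2ab)
cos(C) = (12.7² + 4.9² - 14.7²)/(2·12.7·4.9) = -30.79/124.46 = -0.247389
C = arccos(-0.247389) = 104.3°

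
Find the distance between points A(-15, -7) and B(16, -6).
Using the distance formula: d = sqrt((x₂-x₁)² + (y₂-y₁)²)
dx = 16 - (-15) = 31
dy = (-6) - (-7) = 1
d = sqrt(31² + 1²) = sqrt(961 + 1) = sqrt(962) = 31.02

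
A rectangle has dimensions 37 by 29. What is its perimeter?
Perimeter = 2 * (length + width)
Perimeter = 2 * (37 + 29)
Perimeter = 2 * 66
Perimeter = 132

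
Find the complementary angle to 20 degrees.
Complementary angles sum to 90 degrees.
Other angle = 90 - 20
Other angle = 70 degrees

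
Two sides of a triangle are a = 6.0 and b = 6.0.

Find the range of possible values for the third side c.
By the triangle inequality: |a - b| < c < a + b
|6.0 - 6.0| < c < 6.0 + 6.0
0 < c < 12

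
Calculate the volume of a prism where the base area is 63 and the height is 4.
Volume = base area * height
Volume = 63 * 4
Volume = 252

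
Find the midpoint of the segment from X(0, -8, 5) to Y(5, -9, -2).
Midpoint = ((0+5)/2, (-8-9)/2, (5-2)/2) = (2.5, -8.5, 1.5)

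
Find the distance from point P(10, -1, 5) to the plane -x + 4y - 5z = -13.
d = |(-1)(10) + 4(-1) + (-5)(5) - (-13)| / √((-1)² + 4² + (-5)²) = 26/√42 = 4.012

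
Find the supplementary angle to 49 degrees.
Supplementary angles sum to 180 degrees.
Other angle = 180 - 49
Other angle = 131 degrees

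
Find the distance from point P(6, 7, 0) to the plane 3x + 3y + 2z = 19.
d = |3(6) + 3(7) + 2(0) - (19)| / √(3² + 3² + 2²) = 20/√22 = 4.264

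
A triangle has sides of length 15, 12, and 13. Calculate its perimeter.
Perimeter = sum of all sides
Perimeter = 15 + 12 + 13
Perimeter = 40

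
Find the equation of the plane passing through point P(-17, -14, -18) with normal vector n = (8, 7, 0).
d = n·P = (8)(-17) + (7)(-14) + (0)(-18) = -234
Plane: 8x + 7y = -234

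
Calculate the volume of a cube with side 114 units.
Volume = s³
Volume = 114³
Volume = 1481544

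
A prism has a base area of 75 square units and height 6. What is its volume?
Volume = base area * height
Volume = 75 * 6
Volume = 450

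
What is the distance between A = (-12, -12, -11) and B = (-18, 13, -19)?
d = √[(-6)² + (25)² + (-8)²] = √725 = 26.93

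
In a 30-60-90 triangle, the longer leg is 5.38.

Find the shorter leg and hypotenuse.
In a 30-60-90 triangle, sides are in ratio 1 : √3 : 2.
Long leg = short leg·√3  →  short leg = 5.38/√3 = 3.106
Hypotenuse = 2·(short leg) = 2·5.38/√3 = 6.212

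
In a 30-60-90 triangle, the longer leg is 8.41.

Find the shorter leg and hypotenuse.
In a 30-60-90 triangle, sides are in ratio 1 : √3 : 2.
Long leg = short leg·√3  →  short leg = 8.41/√3 = 4.856
Hypotenuse = 2·(short leg) = 2·8.41/√3 = 9.711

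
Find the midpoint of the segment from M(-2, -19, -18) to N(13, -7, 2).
Midpoint = ((-2+13)/2, (-19-7)/2, (-18+2)/2) = (5.5, -13, -8)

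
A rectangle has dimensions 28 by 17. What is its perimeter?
Perimeter = 2 * (length + width)
Perimeter = 2 * (28 + 17)
Perimeter = 2 * 45
Perimeter = 90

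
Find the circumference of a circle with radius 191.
Circumference = 2 * pi * r
Circumference = 2 * pi * 191
Circumference = 1200.09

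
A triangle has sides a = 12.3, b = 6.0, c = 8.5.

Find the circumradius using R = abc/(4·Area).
s = (a+b+c)/2 = 13.4
Area = √(s(s-a)(s-b)(s-c)) = √(13.4·1.1·7.4·4.9) = 23.1187
R = abc/(4·Area) = (12.3·6.0·8.5)/(4·23.1187) = 627.3/92.4748 = 6.783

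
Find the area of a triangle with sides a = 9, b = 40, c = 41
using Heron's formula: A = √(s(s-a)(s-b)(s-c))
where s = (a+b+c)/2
s = (9+40+41)/2 = 45
A = √(45·36·5·4) = √32400 = 180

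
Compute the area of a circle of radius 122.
Area = pi * r²
Area = pi * 122²
Area = pi * 14884
Area = 46759.47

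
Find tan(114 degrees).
tan(114 degrees) = -2.246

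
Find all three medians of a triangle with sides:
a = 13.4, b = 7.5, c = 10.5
Using m_x = ½√(2y² + 2z² - x²):
m_a = ½√(2·7.5² + 2·10.5² - 13.4²) = ½√153.44 = 6.194
m_b = ½√(2·13.4² + 2·10.5² - 7.5²) = ½√523.37 = 11.44
m_c = ½√(2·13.4² + 2·7.5² - 10.5²) = ½√361.37 = 9.505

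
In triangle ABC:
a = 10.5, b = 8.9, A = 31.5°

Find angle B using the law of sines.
sin(B)/b = sin(A)/a
sin(B) = b·sin(A)/a = 8.9·sin(31.5°)/10.5 = 0.442880
B = arcsin(0.442880) = 26.29°  (b ≤ a, so B ≤ A and the acute solution is unique)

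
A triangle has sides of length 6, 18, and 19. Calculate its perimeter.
Perimeter = sum of all sides
Perimeter = 6 + 18 + 19
Perimeter = 43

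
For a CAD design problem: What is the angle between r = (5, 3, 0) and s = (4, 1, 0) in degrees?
r·s = 23, |r|² = 34, |s|² = 17
cos θ = 23/√578 ≈ 0.9567
θ ≈ 16.93°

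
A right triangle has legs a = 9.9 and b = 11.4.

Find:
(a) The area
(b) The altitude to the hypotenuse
(a) Area = ½ab = ½·9.9·11.4 = 56.43
(b) Hypotenuse c = √(9.9² + 11.4²) = √227.97 = 15.0987
    Area = ½·c·h_c  →  h_c = 2·Area/c = 2·56.43/15.0987 = 7.475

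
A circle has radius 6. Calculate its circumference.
Circumference = 2 * pi * r
Circumference = 2 * pi * 6
Circumference = 37.70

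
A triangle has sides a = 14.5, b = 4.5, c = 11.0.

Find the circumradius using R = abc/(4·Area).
s = (a+b+c)/2 = 15
Area = √(s(s-a)(s-b)(s-c)) = √(15·0.5·10.5·4) = 17.7482
R = abc/(4·Area) = (14.5·4.5·11.0)/(4·17.7482) = 717.75/70.9928 = 10.11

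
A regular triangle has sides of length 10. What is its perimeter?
Perimeter = number of sides * side length
Perimeter = 3 * 10
Perimeter = 30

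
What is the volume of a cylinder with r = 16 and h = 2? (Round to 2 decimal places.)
Volume = pi * r² * h
Volume = pi * 16² * 2
Volume = pi * 256 * 2
Volume = pi * 512
Volume = 1608.50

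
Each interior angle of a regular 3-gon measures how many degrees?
Interior angle of a regular n-gon = (n-2)*180/n
Interior angle = (3-2)*180/3
Interior angle = 1*180/3
Interior angle = 180/3
Interior angle = 60 degrees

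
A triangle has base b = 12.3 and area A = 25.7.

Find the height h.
A = ½bh  →  h = 2A/b
h = 2·25.7/12.3 = 4.179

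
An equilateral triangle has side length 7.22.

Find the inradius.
For an equilateral triangle, r = s/(2√3) where s is the side.
r = 7.22/(2√3) = 7.22/3.464102 = 2.084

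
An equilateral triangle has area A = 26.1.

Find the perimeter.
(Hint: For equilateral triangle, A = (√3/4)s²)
A = (√3/4)s²  →  s² = 4A/√3 = 4·26.1/√3 = 60.2754
s = 7.76372
Perimeter = 3s = 23.29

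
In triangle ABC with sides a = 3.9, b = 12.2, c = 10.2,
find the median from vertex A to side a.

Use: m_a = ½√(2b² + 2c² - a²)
m_a = ½√(2·12.2² + 2·10.2² - 3.9²)
m_a = ½√(297.68 + 208.08 - 15.21) = ½√490.55 = 11.07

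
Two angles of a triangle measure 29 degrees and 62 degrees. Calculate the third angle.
Sum of angles in a triangle = 180 degrees
Third angle = 180 - 29 - 62
Third angle = 89 degrees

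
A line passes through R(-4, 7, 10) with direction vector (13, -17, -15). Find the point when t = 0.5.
P(0.5) = (-4 + 13(0.5), 7 + (-17)(0.5), 10 + (-15)(0.5)) = (2.5, -1.5, 2.5)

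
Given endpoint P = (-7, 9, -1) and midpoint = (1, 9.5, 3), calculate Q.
Q = (2×1 - (-7), 2×9.5 - 9, 2×3 - (-1)) = (9, 10, 7)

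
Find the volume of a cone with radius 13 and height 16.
Volume = (1/3) * pi * r² * h
Volume = (1/3) * pi * 13² * 16
Volume = (1/3) * pi * 169 * 16
Volume = (1/3) * pi * 2704
Volume = 2831.62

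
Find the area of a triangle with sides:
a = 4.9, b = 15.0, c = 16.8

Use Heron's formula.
s = (a+b+c)/2 = (4.9+15.0+16.8)/2 = 18.35
A = √(s(s-a)(s-b)(s-c)) = √(18.35·13.45·3.35·1.55)
A = √1281.55 = 35.8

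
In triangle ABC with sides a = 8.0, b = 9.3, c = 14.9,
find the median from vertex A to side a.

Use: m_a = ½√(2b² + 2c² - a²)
m_a = ½√(2·9.3² + 2·14.9² - 8.0²)
m_a = ½√(172.98 + 444.02 - 64) = ½√553 = 11.76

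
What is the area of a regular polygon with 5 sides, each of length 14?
For a regular 5-gon with side length s = 14:
Apothem a = s / (2*tan(pi/5)) = 14 / (2*tan(pi/5)) ≈ 9.6347
Perimeter P = 5 * 14 = 70
Area = (1/2) * P * a = (1/2) * 70 * 9.6347 = 337.21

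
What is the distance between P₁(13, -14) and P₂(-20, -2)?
Using the distance formula: d = sqrt((x₂-x₁)² + (y₂-y₁)²)
dx = (-20) - 13 = -33
dy = (-2) - (-14) = 12
d = sqrt((-33)² + 12²) = sqrt(1089 + 144) = sqrt(1233) = 35.11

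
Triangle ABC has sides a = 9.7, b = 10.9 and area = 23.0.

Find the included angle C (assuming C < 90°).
Area = ½ab·sin(C)  →  sin(C) = 2·Area/(ab)
sin(C) = 2·23.0/(9.7·10.9) = 0.435070
C = arcsin(0.435070) = 25.79°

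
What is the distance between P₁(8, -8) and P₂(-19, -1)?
Using the distance formula: d = sqrt((x₂-x₁)² + (y₂-y₁)²)
dx = (-19) - 8 = -27
dy = (-1) - (-8) = 7
d = sqrt((-27)² + 7²) = sqrt(729 + 49) = sqrt(778) = 27.89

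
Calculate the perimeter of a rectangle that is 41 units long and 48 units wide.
Perimeter = 2 * (length + width)
Perimeter = 2 * (41 + 48)
Perimeter = 2 * 89
Perimeter = 178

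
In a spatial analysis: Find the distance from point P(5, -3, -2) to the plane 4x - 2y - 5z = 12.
d = |4(5) + (-2)(-3) + (-5)(-2) - (12)| / √(4² + (-2)² + (-5)²) = 24/√45 = 3.578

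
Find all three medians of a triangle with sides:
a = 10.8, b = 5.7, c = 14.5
Using m_x = ½√(2y² + 2z² - x²):
m_a = ½√(2·5.7² + 2·14.5² - 10.8²) = ½√368.84 = 9.603
m_b = ½√(2·10.8² + 2·14.5² - 5.7²) = ½√621.29 = 12.46
m_c = ½√(2·10.8² + 2·5.7² - 14.5²) = ½√88.01 = 4.691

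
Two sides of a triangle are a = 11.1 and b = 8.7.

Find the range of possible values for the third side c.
By the triangle inequality: |a - b| < c < a + b
|11.1 - 8.7| < c < 11.1 + 8.7
2.4 < c < 19.8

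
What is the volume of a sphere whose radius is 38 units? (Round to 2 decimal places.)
Volume = (4/3) * pi * r³
Volume = (4/3) * pi * 38³
Volume = (4/3) * pi * 54872
Volume = 229847.30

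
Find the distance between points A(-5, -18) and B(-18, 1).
Using the distance formula: d = sqrt((x₂-x₁)² + (y₂-y₁)²)
dx = (-18) - (-5) = -13
dy = 1 - (-18) = 19
d = sqrt((-13)² + 19²) = sqrt(169 + 361) = sqrt(530) = 23.02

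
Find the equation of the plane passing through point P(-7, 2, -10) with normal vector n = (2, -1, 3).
d = n·P = (2)(-7) + (-1)(2) + (3)(-10) = -46
Plane: 2x - y + 3z = -46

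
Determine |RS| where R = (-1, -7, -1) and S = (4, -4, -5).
d = √[(5)² + (3)² + (-4)²] = √50 = 7.071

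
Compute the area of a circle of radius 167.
Area = pi * r²
Area = pi * 167²
Area = pi * 27889
Area = 87615.88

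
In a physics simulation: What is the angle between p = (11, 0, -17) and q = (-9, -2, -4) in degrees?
p·q = -31, |p|² = 410, |q|² = 101
cos θ = -31/√41410 ≈ -0.1523
θ ≈ 98.76°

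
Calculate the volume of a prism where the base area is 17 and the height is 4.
Volume = base area * height
Volume = 17 * 4
Volume = 68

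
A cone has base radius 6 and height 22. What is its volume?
Volume = (1/3) * pi * r² * h
Volume = (1/3) * pi * 6² * 22
Volume = (1/3) * pi * 36 * 22
Volume = (1/3) * pi * 792
Volume = 829.38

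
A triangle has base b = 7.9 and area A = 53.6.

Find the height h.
A = ½bh  →  h = 2A/b
h = 2·53.6/7.9 = 13.57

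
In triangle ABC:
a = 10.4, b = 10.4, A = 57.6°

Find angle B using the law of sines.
sin(B)/b = sin(A)/a
sin(B) = b·sin(A)/a = 10.4·sin(57.6°)/10.4 = 0.844328
B = arcsin(0.844328) = 57.6°  (b ≤ a, so B ≤ A and the acute solution is unique)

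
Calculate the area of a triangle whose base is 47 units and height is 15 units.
Area = (1/2) * base * height
Area = (1/2) * 47 * 15
Area = 352.50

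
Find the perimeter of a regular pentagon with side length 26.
Perimeter = number of sides * side length
Perimeter = 5 * 26
Perimeter = 130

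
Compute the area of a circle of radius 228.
Area = pi * r²
Area = pi * 228²
Area = pi * 51984
Area = 163312.55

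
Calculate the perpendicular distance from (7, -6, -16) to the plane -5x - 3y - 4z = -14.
d = |(-5)(7) + (-3)(-6) + (-4)(-16) - (-14)| / √((-5)² + (-3)² + (-4)²) = 61/√50 = 8.627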